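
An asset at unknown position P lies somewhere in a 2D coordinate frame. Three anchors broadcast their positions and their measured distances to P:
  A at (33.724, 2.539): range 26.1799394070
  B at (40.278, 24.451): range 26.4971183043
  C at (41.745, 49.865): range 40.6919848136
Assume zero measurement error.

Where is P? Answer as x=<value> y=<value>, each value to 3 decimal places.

x=14.167 y=19.943

eq1: (x − 33.724)² + (y − 2.539)² = 26.1799394070²
eq2: (x − 40.278)² + (y − 24.451)² = 26.4971183043²
eq3: (x − 41.745)² + (y − 49.865)² = 40.6919848136²
eq2−eq3, eq2−eq1 (x²,y² cancel):
  2.934·x + 50.828·y = 1055.254215
  -13.108·x − 43.824·y = -1059.705937
det = 2.934·-43.824 − 50.828·-13.108 = 537.673808
x = (1055.254215·-43.824 − 50.828·-1059.705937) / 537.673808 = 14.167089
y = (2.934·-1059.705937 − 1055.254215·-13.108) / 537.673808 = 19.943495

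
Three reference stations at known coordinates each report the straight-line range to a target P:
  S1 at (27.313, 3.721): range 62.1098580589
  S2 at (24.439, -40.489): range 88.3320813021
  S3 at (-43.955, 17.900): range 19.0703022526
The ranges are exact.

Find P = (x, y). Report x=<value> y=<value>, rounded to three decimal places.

eq1: (x − 27.313)² + (y − 3.721)² = 62.1098580589²
eq2: (x − 24.439)² + (y + 40.489)² = 88.3320813021²
eq3: (x + 43.955)² + (y − 17.900)² = 19.0703022526²
eq3−eq1, eq3−eq2 (x²,y² cancel):
  142.536·x − 28.358·y = -4986.564255
  136.788·x − 116.778·y = -7454.708342
det = 142.536·-116.778 − -28.358·136.788 = -12766.034904
x = (-4986.564255·-116.778 − -28.358·-7454.708342) / -12766.034904 = -29.055254
y = (142.536·-7454.708342 − -4986.564255·136.788) / -12766.034904 = 29.802688

x=-29.055 y=29.803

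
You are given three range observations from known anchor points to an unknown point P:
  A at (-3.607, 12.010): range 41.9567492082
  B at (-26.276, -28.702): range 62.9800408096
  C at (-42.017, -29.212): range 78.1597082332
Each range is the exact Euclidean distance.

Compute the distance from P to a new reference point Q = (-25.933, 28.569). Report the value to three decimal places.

eq1: (x + 3.607)² + (y − 12.010)² = 41.9567492082²
eq2: (x + 26.276)² + (y + 28.702)² = 62.9800408096²
eq3: (x + 42.017)² + (y + 29.212)² = 78.1597082332²
eq2−eq1, eq2−eq3 (x²,y² cancel):
  45.338·x + 81.424·y = 849.134305
  -31.482·x − 1.020·y = -1037.918198
det = 45.338·-1.020 − 81.424·-31.482 = 2517.145608
x = (849.134305·-1.020 − 81.424·-1037.918198) / 2517.145608 = 33.230233
y = (45.338·-1037.918198 − 849.134305·-31.482) / 2517.145608 = -8.074499
|P − Q| = √((33.230233 − -25.933)² + (-8.074499 − 28.569)²) = 69.591911

69.592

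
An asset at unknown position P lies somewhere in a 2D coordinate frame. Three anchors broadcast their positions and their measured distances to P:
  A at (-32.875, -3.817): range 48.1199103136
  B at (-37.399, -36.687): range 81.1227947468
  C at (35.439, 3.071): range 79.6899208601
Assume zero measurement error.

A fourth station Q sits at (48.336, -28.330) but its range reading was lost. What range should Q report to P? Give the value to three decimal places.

eq1: (x + 32.875)² + (y + 3.817)² = 48.1199103136²
eq2: (x + 37.399)² + (y + 36.687)² = 81.1227947468²
eq3: (x − 35.439)² + (y − 3.071)² = 79.6899208601²
eq1−eq2, eq1−eq3 (x²,y² cancel):
  -9.048·x − 65.740·y = -2616.096003
  136.628·x + 13.776·y = -3864.939070
det = -9.048·13.776 − -65.740·136.628 = 8857.279472
x = (-2616.096003·13.776 − -65.740·-3864.939070) / 8857.279472 = -32.755028
y = (-9.048·-3864.939070 − -2616.096003·136.628) / 8857.279472 = 44.302761
|P − Q| = √((-32.755028 − 48.336)² + (44.302761 − -28.330)²) = 108.863551

108.864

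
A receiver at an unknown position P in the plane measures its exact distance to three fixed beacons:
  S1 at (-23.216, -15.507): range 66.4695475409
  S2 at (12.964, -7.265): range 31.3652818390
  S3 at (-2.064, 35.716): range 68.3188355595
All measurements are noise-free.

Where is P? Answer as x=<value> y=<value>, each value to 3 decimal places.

x=43.253 y=-15.409

eq1: (x + 23.216)² + (y + 15.507)² = 66.4695475409²
eq2: (x − 12.964)² + (y + 7.265)² = 31.3652818390²
eq3: (x + 2.064)² + (y − 35.716)² = 68.3188355595²
eq2−eq1, eq2−eq3 (x²,y² cancel):
  -72.360·x − 16.484·y = -2875.815661
  -30.056·x + 85.962·y = -2624.635156
det = -72.360·85.962 − -16.484·-30.056 = -6715.653424
x = (-2875.815661·85.962 − -16.484·-2624.635156) / -6715.653424 = 43.253476
y = (-72.360·-2624.635156 − -2875.815661·-30.056) / -6715.653424 = -15.409235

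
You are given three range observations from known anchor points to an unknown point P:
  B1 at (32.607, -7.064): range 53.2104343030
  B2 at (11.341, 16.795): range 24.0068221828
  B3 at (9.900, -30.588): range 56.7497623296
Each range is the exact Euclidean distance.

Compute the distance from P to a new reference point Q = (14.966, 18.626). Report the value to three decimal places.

27.299

eq1: (x − 32.607)² + (y + 7.064)² = 53.2104343030²
eq2: (x − 11.341)² + (y − 16.795)² = 24.0068221828²
eq3: (x − 9.900)² + (y + 30.588)² = 56.7497623296²
eq3−eq1, eq3−eq2 (x²,y² cancel):
  45.414·x + 47.048·y = 468.666007
  2.882·x + 94.766·y = 2021.262575
det = 45.414·94.766 − 47.048·2.882 = 4168.110788
x = (468.666007·94.766 − 47.048·2021.262575) / 4168.110788 = -12.159648
y = (45.414·2021.262575 − 468.666007·2.882) / 4168.110788 = 21.698781
|P − Q| = √((-12.159648 − 14.966)² + (21.698781 − 18.626)²) = 27.299135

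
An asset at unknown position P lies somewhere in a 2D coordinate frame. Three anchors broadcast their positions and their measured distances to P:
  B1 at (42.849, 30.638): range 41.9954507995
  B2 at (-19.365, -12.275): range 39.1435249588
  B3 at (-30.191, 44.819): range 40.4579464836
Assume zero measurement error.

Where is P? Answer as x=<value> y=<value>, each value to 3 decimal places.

eq1: (x − 42.849)² + (y − 30.638)² = 41.9954507995²
eq2: (x + 19.365)² + (y + 12.275)² = 39.1435249588²
eq3: (x + 30.191)² + (y − 44.819)² = 40.4579464836²
eq1−eq3, eq1−eq2 (x²,y² cancel):
  -146.080·x + 28.362·y = 272.287851
  -124.428·x − 85.826·y = -2017.642653
det = -146.080·-85.826 − 28.362·-124.428 = 16066.489016
x = (272.287851·-85.826 − 28.362·-2017.642653) / 16066.489016 = 2.107181
y = (-146.080·-2017.642653 − 272.287851·-124.428) / 16066.489016 = 20.453596

x=2.107 y=20.454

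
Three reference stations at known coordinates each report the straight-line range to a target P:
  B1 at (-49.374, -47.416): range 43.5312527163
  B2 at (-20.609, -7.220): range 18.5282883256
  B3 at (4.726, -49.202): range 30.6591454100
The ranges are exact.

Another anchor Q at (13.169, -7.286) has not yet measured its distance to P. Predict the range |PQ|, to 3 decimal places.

eq1: (x + 49.374)² + (y + 47.416)² = 43.5312527163²
eq2: (x + 20.609)² + (y + 7.220)² = 18.5282883256²
eq3: (x − 4.726)² + (y + 49.202)² = 30.6591454100²
eq1−eq3, eq1−eq2 (x²,y² cancel):
  108.200·x − 3.572·y = -1287.910286
  57.530·x + 80.392·y = -2657.537156
det = 108.200·80.392 − -3.572·57.530 = 8903.911560
x = (-1287.910286·80.392 − -3.572·-2657.537156) / 8903.911560 = -12.694466
y = (108.200·-2657.537156 − -1287.910286·57.530) / 8903.911560 = -23.972839
|P − Q| = √((-12.694466 − 13.169)² + (-23.972839 − -7.286)²) = 30.779368

30.779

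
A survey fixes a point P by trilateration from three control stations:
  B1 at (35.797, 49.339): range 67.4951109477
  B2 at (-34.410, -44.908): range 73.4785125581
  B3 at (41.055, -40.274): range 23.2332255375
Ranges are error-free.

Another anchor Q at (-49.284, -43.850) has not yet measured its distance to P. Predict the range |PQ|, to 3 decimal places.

eq1: (x − 35.797)² + (y − 49.339)² = 67.4951109477²
eq2: (x + 34.410)² + (y + 44.908)² = 73.4785125581²
eq3: (x − 41.055)² + (y + 40.274)² = 23.2332255375²
eq1−eq2, eq1−eq3 (x²,y² cancel):
  -140.414·x − 188.494·y = -1358.487372
  10.516·x − 179.226·y = 3607.553204
det = -140.414·-179.226 − -188.494·10.516 = 27148.042468
x = (-1358.487372·-179.226 − -188.494·3607.553204) / 27148.042468 = 34.016390
y = (-140.414·3607.553204 − -1358.487372·10.516) / 27148.042468 = -18.132619
|P − Q| = √((34.016390 − -49.284)² + (-18.132619 − -43.850)²) = 87.179921

87.180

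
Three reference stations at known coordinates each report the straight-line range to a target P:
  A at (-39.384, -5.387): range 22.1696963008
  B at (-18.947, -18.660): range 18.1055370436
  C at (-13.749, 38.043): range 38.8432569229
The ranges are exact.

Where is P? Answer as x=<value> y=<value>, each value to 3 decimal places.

x=-17.738 y=-0.595

eq1: (x + 39.384)² + (y + 5.387)² = 22.1696963008²
eq2: (x + 18.947)² + (y + 18.660)² = 18.1055370436²
eq3: (x + 13.749)² + (y − 38.043)² = 38.8432569229²
eq2−eq3, eq2−eq1 (x²,y² cancel):
  10.396·x + 113.406·y = -251.867696
  -40.874·x + 26.546·y = 709.249854
det = 10.396·26.546 − 113.406·-40.874 = 4911.329060
x = (-251.867696·26.546 − 113.406·709.249854) / 4911.329060 = -17.738430
y = (10.396·709.249854 − -251.867696·-40.874) / 4911.329060 = -0.594845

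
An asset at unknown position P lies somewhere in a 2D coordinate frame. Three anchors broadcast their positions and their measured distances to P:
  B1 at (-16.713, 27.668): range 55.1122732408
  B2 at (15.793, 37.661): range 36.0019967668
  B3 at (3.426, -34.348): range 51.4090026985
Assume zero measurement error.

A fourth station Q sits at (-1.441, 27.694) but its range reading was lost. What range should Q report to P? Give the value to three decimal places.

eq1: (x + 16.713)² + (y − 27.668)² = 55.1122732408²
eq2: (x − 15.793)² + (y − 37.661)² = 36.0019967668²
eq3: (x − 3.426)² + (y + 34.348)² = 51.4090026985²
eq1−eq3, eq1−eq2 (x²,y² cancel):
  40.278·x − 124.032·y = 541.157090
  65.012·x + 19.986·y = 2364.146068
det = 40.278·19.986 − -124.032·65.012 = 8868.564492
x = (541.157090·19.986 − -124.032·2364.146068) / 8868.564492 = 34.283489
y = (40.278·2364.146068 − 541.157090·65.012) / 8868.564492 = 6.770134
|P − Q| = √((34.283489 − -1.441)² + (6.770134 − 27.694)²) = 41.401054

41.401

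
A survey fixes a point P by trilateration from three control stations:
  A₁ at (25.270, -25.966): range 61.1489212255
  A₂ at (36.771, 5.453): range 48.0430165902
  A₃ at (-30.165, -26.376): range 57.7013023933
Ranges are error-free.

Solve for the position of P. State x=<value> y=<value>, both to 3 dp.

x=-6.531 y=26.263

eq1: (x − 25.270)² + (y + 25.966)² = 61.1489212255²
eq2: (x − 36.771)² + (y − 5.453)² = 48.0430165902²
eq3: (x + 30.165)² + (y + 26.376)² = 57.7013023933²
eq1−eq3, eq1−eq2 (x²,y² cancel):
  -110.870·x − 0.820·y = 702.564814
  23.002·x + 62.838·y = 1500.094718
det = -110.870·62.838 − -0.820·23.002 = -6947.987420
x = (702.564814·62.838 − -0.820·1500.094718) / -6947.987420 = -6.531078
y = (-110.870·1500.094718 − 702.564814·23.002) / -6947.987420 = 26.263130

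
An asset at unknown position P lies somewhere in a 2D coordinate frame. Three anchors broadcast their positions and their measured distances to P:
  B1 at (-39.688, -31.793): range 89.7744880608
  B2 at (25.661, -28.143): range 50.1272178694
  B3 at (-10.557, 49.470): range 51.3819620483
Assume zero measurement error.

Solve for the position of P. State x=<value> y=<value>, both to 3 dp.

eq1: (x + 39.688)² + (y + 31.793)² = 89.7744880608²
eq2: (x − 25.661)² + (y + 28.143)² = 50.1272178694²
eq3: (x + 10.557)² + (y − 49.470)² = 51.3819620483²
eq3−eq2, eq3−eq1 (x²,y² cancel):
  72.436·x − 155.226·y = -980.847726
  -58.262·x − 162.526·y = -5392.151639
det = 72.436·-162.526 − -155.226·-58.262 = -20816.510548
x = (-980.847726·-162.526 − -155.226·-5392.151639) / -20816.510548 = 32.550550
y = (72.436·-5392.151639 − -980.847726·-58.262) / -20816.510548 = 21.508506

x=32.551 y=21.509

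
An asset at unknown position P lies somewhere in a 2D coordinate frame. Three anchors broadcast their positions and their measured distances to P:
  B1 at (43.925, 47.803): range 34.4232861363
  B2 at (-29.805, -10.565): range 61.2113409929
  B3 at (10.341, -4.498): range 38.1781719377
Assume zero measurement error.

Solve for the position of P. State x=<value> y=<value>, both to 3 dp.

eq1: (x − 43.925)² + (y − 47.803)² = 34.4232861363²
eq2: (x + 29.805)² + (y + 10.565)² = 61.2113409929²
eq3: (x − 10.341)² + (y + 4.498)² = 38.1781719377²
eq1−eq3, eq1−eq2 (x²,y² cancel):
  -67.168·x − 104.602·y = -4359.974333
  -147.460·x − 116.736·y = -5776.440822
det = -67.168·-116.736 − -104.602·-147.460 = -7583.687272
x = (-4359.974333·-116.736 − -104.602·-5776.440822) / -7583.687272 = 12.561343
y = (-67.168·-5776.440822 − -4359.974333·-147.460) / -7583.687272 = 33.615553

x=12.561 y=33.616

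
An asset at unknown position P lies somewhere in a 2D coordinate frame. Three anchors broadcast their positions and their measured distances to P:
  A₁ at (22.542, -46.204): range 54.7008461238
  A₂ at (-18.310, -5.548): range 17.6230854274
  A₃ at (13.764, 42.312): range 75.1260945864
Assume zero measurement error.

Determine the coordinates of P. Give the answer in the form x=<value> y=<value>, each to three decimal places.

x=-26.171 y=-21.320

eq1: (x − 22.542)² + (y + 46.204)² = 54.7008461238²
eq2: (x + 18.310)² + (y + 5.548)² = 17.6230854274²
eq3: (x − 13.764)² + (y − 42.312)² = 75.1260945864²
eq2−eq3, eq2−eq1 (x²,y² cancel):
  64.148·x + 95.720·y = -3719.640312
  81.704·x − 81.312·y = -404.694451
det = 64.148·-81.312 − 95.720·81.704 = -13036.709056
x = (-3719.640312·-81.312 − 95.720·-404.694451) / -13036.709056 = -26.171386
y = (64.148·-404.694451 − -3719.640312·81.704) / -13036.709056 = -21.320500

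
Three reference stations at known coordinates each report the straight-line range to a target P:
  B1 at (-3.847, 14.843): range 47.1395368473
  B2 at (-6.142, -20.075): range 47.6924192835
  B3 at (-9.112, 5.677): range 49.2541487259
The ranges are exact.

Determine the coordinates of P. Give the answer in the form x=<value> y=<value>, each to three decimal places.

x=39.024 y=-4.758

eq1: (x + 3.847)² + (y − 14.843)² = 47.1395368473²
eq2: (x + 6.142)² + (y + 20.075)² = 47.6924192835²
eq3: (x + 9.112)² + (y − 5.677)² = 49.2541487259²
eq2−eq1, eq2−eq3 (x²,y² cancel):
  4.590·x + 69.836·y = -153.184808
  -5.940·x + 51.504·y = -476.877226
det = 4.590·51.504 − 69.836·-5.940 = 651.229200
x = (-153.184808·51.504 − 69.836·-476.877226) / 651.229200 = 39.023999
y = (4.590·-476.877226 − -153.184808·-5.940) / 651.229200 = -4.758362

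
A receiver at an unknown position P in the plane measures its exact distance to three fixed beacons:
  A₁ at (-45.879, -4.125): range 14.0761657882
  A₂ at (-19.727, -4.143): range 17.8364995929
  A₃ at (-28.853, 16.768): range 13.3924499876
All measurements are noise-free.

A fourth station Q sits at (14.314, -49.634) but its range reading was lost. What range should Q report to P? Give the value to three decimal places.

73.598

eq1: (x + 45.879)² + (y + 4.125)² = 14.0761657882²
eq2: (x + 19.727)² + (y + 4.143)² = 17.8364995929²
eq3: (x + 28.853)² + (y − 16.768)² = 13.3924499876²
eq2−eq1, eq2−eq3 (x²,y² cancel):
  -52.304·x + 0.036·y = 1835.581562
  -18.252·x + 41.822·y = 846.125456
det = -52.304·41.822 − 0.036·-18.252 = -2186.800816
x = (1835.581562·41.822 − 0.036·846.125456) / -2186.800816 = -35.091093
y = (-52.304·846.125456 − 1835.581562·-18.252) / -2186.800816 = 4.917097
|P − Q| = √((-35.091093 − 14.314)² + (4.917097 − -49.634)²) = 73.598135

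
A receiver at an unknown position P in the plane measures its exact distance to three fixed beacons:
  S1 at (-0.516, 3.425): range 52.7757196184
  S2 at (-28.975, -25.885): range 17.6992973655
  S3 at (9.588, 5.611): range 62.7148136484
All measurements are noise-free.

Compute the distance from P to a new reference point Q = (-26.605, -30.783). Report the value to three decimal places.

21.372

eq1: (x + 0.516)² + (y − 3.425)² = 52.7757196184²
eq2: (x + 28.975)² + (y + 25.885)² = 17.6992973655²
eq3: (x − 9.588)² + (y − 5.611)² = 62.7148136484²
eq1−eq2, eq1−eq3 (x²,y² cancel):
  -56.918·x − 58.620·y = 3969.598423
  20.208·x + 4.372·y = -1036.455086
det = -56.918·4.372 − -58.620·20.208 = 935.747464
x = (3969.598423·4.372 − -58.620·-1036.455086) / 935.747464 = -46.382079
y = (-56.918·-1036.455086 − 3969.598423·20.208) / 935.747464 = -22.682075
|P − Q| = √((-46.382079 − -26.605)² + (-22.682075 − -30.783)²) = 21.371894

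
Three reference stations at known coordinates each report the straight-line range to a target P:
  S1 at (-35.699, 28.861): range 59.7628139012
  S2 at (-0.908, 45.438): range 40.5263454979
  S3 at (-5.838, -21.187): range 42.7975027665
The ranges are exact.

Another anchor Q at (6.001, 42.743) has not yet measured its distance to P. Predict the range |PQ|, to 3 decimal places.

eq1: (x + 35.699)² + (y − 28.861)² = 59.7628139012²
eq2: (x + 0.908)² + (y − 45.438)² = 40.5263454979²
eq3: (x + 5.838)² + (y + 21.187)² = 42.7975027665²
eq3−eq2, eq3−eq1 (x²,y² cancel):
  9.860·x + 133.250·y = 1771.706659
  -59.722·x + 100.096·y = -115.562973
det = 9.860·100.096 − 133.250·-59.722 = 8944.903060
x = (1771.706659·100.096 − 133.250·-115.562973) / 8944.903060 = 21.547412
y = (9.860·-115.562973 − 1771.706659·-59.722) / 8944.903060 = 11.701682
|P − Q| = √((21.547412 − 6.001)² + (11.701682 − 42.743)²) = 34.716773

34.717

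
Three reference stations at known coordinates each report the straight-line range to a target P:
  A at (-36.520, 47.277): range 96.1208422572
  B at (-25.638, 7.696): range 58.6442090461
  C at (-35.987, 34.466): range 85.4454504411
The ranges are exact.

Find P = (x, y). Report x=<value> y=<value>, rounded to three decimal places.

x=17.005 y=-32.562

eq1: (x + 36.520)² + (y − 47.277)² = 96.1208422572²
eq2: (x + 25.638)² + (y − 7.696)² = 58.6442090461²
eq3: (x + 35.987)² + (y − 34.466)² = 85.4454504411²
eq3−eq1, eq3−eq2 (x²,y² cancel):
  -1.066·x + 25.622·y = -852.435511
  20.698·x − 53.540·y = 2095.347881
det = -1.066·-53.540 − 25.622·20.698 = -473.250516
x = (-852.435511·-53.540 − 25.622·2095.347881) / -473.250516 = 17.004960
y = (-1.066·2095.347881 − -852.435511·20.698) / -473.250516 = -32.562182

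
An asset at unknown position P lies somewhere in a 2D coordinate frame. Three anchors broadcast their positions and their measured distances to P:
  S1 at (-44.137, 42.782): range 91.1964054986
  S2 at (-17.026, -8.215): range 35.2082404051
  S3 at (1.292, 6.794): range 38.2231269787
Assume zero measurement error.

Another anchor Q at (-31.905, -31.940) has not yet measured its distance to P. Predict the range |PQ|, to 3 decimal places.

eq1: (x + 44.137)² + (y − 42.782)² = 91.1964054986²
eq2: (x + 17.026)² + (y + 8.215)² = 35.2082404051²
eq3: (x − 1.292)² + (y − 6.794)² = 38.2231269787²
eq2−eq3, eq2−eq1 (x²,y² cancel):
  36.636·x + 30.018·y = -530.930445
  -54.222·x + 101.994·y = -3656.160791
det = 36.636·101.994 − 30.018·-54.222 = 5364.288180
x = (-530.930445·101.994 − 30.018·-3656.160791) / 5364.288180 = 10.364640
y = (36.636·-3656.160791 − -530.930445·-54.222) / 5364.288180 = -30.336778
|P − Q| = √((10.364640 − -31.905)² + (-30.336778 − -31.940)²) = 42.300033

42.300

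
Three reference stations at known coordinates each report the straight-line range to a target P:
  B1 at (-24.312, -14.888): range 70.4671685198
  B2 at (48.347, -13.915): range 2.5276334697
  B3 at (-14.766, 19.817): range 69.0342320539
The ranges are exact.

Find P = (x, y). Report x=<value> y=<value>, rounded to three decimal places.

x=46.122 y=-12.716

eq1: (x + 24.312)² + (y + 14.888)² = 70.4671685198²
eq2: (x − 48.347)² + (y + 13.915)² = 2.5276334697²
eq3: (x + 14.766)² + (y − 19.817)² = 69.0342320539²
eq1−eq2, eq1−eq3 (x²,y² cancel):
  145.318·x + 1.946·y = 6677.566654
  19.092·x + 69.410·y = -2.080999
det = 145.318·69.410 − 1.946·19.092 = 10049.369348
x = (6677.566654·69.410 − 1.946·-2.080999) / 10049.369348 = 46.121695
y = (145.318·-2.080999 − 6677.566654·19.092) / 10049.369348 = -12.716272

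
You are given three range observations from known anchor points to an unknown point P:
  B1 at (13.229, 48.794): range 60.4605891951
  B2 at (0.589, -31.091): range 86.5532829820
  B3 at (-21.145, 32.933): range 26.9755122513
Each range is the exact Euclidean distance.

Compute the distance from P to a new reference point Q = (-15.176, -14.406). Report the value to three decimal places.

eq1: (x − 13.229)² + (y − 48.794)² = 60.4605891951²
eq2: (x − 0.589)² + (y + 31.091)² = 86.5532829820²
eq3: (x + 21.145)² + (y − 32.933)² = 26.9755122513²
eq1−eq2, eq1−eq3 (x²,y² cancel):
  -25.280·x − 159.770·y = -5424.851624
  -68.748·x − 31.722·y = 1903.637222
det = -25.280·-31.722 − -159.770·-68.748 = -10181.935800
x = (-5424.851624·-31.722 − -159.770·1903.637222) / -10181.935800 = -46.772173
y = (-25.280·1903.637222 − -5424.851624·-68.748) / -10181.935800 = 41.354773
|P − Q| = √((-46.772173 − -15.176)² + (41.354773 − -14.406)²) = 64.090421

64.090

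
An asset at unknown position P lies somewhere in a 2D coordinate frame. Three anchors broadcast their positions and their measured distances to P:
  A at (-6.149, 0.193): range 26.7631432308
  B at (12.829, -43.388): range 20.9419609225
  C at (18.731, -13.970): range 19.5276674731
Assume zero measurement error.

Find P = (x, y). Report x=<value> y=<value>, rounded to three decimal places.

x=2.669 y=-25.076

eq1: (x + 6.149)² + (y − 0.193)² = 26.7631432308²
eq2: (x − 12.829)² + (y + 43.388)² = 20.9419609225²
eq3: (x − 18.731)² + (y + 13.970)² = 19.5276674731²
eq2−eq1, eq2−eq3 (x²,y² cancel):
  -37.956·x + 87.162·y = -2286.954443
  11.804·x + 58.836·y = -1443.854594
det = -37.956·58.836 − 87.162·11.804 = -3262.039464
x = (-2286.954443·58.836 − 87.162·-1443.854594) / -3262.039464 = 2.668882
y = (-37.956·-1443.854594 − -2286.954443·11.804) / -3262.039464 = -25.075771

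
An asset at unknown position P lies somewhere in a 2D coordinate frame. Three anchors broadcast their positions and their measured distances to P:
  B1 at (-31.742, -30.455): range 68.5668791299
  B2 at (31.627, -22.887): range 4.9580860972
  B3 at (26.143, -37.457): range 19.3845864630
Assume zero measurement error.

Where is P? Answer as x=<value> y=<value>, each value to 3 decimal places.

x=36.149 y=-20.855

eq1: (x + 31.742)² + (y + 30.455)² = 68.5668791299²
eq2: (x − 31.627)² + (y + 22.887)² = 4.9580860972²
eq3: (x − 26.143)² + (y + 37.457)² = 19.3845864630²
eq1−eq3, eq1−eq2 (x²,y² cancel):
  115.770·x − 14.004·y = 4477.076430
  126.738·x + 15.136·y = 4265.854605
det = 115.770·15.136 − -14.004·126.738 = 3527.133672
x = (4477.076430·15.136 − -14.004·4265.854605) / 3527.133672 = 36.149482
y = (115.770·4265.854605 − 4477.076430·126.738) / 3527.133672 = -20.854816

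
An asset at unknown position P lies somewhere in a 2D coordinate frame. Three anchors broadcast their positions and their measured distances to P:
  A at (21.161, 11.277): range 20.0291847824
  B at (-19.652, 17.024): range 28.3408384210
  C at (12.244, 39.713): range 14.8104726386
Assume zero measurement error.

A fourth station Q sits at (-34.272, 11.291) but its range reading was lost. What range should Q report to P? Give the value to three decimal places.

eq1: (x − 21.161)² + (y − 11.277)² = 20.0291847824²
eq2: (x + 19.652)² + (y − 17.024)² = 28.3408384210²
eq3: (x − 12.244)² + (y − 39.713)² = 14.8104726386²
eq3−eq2, eq3−eq1 (x²,y² cancel):
  -63.792·x − 45.378·y = -1634.873248
  17.834·x − 56.872·y = -1333.897398
det = -63.792·-56.872 − -45.378·17.834 = 4437.249876
x = (-1634.873248·-56.872 − -45.378·-1333.897398) / 4437.249876 = 7.312844
y = (-63.792·-1333.897398 − -1634.873248·17.834) / 4437.249876 = 25.747550
|P − Q| = √((7.312844 − -34.272)² + (25.747550 − 11.291)²) = 44.026027

44.026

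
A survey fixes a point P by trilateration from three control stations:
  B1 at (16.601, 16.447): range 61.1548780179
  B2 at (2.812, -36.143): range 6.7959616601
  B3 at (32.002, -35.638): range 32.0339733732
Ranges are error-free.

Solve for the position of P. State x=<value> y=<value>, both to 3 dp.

eq1: (x − 16.601)² + (y − 16.447)² = 61.1548780179²
eq2: (x − 2.812)² + (y + 36.143)² = 6.7959616601²
eq3: (x − 32.002)² + (y + 35.638)² = 32.0339733732²
eq1−eq3, eq1−eq2 (x²,y² cancel):
  30.802·x − 104.170·y = 4461.841693
  -27.578·x − 105.180·y = 4461.860793
det = 30.802·-105.180 − -104.170·-27.578 = -6112.554620
x = (4461.841693·-105.180 − -104.170·4461.860793) / -6112.554620 = 0.736921
y = (30.802·4461.860793 − 4461.841693·-27.578) / -6112.554620 = -42.614410

x=0.737 y=-42.614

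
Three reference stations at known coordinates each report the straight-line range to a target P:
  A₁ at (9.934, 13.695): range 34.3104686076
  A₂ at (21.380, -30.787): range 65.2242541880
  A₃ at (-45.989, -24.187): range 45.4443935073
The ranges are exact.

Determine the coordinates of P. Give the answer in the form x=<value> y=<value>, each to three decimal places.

eq1: (x − 9.934)² + (y − 13.695)² = 34.3104686076²
eq2: (x − 21.380)² + (y + 30.787)² = 65.2242541880²
eq3: (x + 45.989)² + (y + 24.187)² = 45.4443935073²
eq1−eq3, eq1−eq2 (x²,y² cancel):
  -111.846·x − 75.764·y = 1525.777064
  22.892·x − 88.964·y = -1958.288690
det = -111.846·-88.964 − -75.764·22.892 = 11684.657032
x = (1525.777064·-88.964 − -75.764·-1958.288690) / 11684.657032 = -24.314536
y = (-111.846·-1958.288690 − 1525.777064·22.892) / 11684.657032 = 15.755590

x=-24.315 y=15.756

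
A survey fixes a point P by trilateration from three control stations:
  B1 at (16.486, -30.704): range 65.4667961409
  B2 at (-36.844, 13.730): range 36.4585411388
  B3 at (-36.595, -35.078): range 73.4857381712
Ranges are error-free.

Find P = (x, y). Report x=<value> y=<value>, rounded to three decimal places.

x=-4.839 y=31.192

eq1: (x − 16.486)² + (y + 30.704)² = 65.4667961409²
eq2: (x + 36.844)² + (y − 13.730)² = 36.4585411388²
eq3: (x + 36.595)² + (y + 35.078)² = 73.4857381712²
eq2−eq3, eq2−eq1 (x²,y² cancel):
  0.498·x − 97.616·y = -3047.261620
  106.660·x − 88.868·y = -3288.145599
det = 0.498·-88.868 − -97.616·106.660 = 10367.466296
x = (-3047.261620·-88.868 − -97.616·-3288.145599) / 10367.466296 = -4.839329
y = (0.498·-3288.145599 − -3047.261620·106.660) / 10367.466296 = 31.192137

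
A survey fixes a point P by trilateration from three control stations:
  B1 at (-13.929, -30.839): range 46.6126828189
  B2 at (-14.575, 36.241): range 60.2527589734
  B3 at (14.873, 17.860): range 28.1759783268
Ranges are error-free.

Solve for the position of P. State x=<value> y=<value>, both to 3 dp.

x=26.575 y=-7.771

eq1: (x + 13.929)² + (y + 30.839)² = 46.6126828189²
eq2: (x + 14.575)² + (y − 36.241)² = 60.2527589734²
eq3: (x − 14.873)² + (y − 17.860)² = 28.1759783268²
eq1−eq3, eq1−eq2 (x²,y² cancel):
  57.604·x + 97.398·y = 773.981212
  -1.292·x + 134.160·y = -1076.873020
det = 57.604·134.160 − 97.398·-1.292 = 7853.990856
x = (773.981212·134.160 − 97.398·-1076.873020) / 7853.990856 = 26.575355
y = (57.604·-1076.873020 − 773.981212·-1.292) / 7853.990856 = -7.770853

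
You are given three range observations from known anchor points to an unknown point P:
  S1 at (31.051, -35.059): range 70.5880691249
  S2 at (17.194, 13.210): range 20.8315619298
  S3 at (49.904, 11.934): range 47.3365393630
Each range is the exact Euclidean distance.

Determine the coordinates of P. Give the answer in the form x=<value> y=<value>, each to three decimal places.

x=6.657 y=31.180

eq1: (x − 31.051)² + (y + 35.059)² = 70.5880691249²
eq2: (x − 17.194)² + (y − 13.210)² = 20.8315619298²
eq3: (x − 49.904)² + (y − 11.934)² = 47.3365393630²
eq3−eq2, eq3−eq1 (x²,y² cancel):
  -65.420·x + 2.552·y = -355.897850
  -37.706·x − 93.986·y = -3181.459034
det = -65.420·-93.986 − 2.552·-37.706 = 6244.789832
x = (-355.897850·-93.986 − 2.552·-3181.459034) / 6244.789832 = 6.656509
y = (-65.420·-3181.459034 − -355.897850·-37.706) / 6244.789832 = 31.179843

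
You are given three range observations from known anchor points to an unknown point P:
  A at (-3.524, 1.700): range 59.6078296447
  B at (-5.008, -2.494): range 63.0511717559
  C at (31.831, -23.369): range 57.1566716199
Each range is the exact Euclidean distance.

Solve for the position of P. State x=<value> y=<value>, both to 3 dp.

x=48.153 y=31.407

eq1: (x + 3.524)² + (y − 1.700)² = 59.6078296447²
eq2: (x + 5.008)² + (y + 2.494)² = 63.0511717559²
eq3: (x − 31.831)² + (y + 23.369)² = 57.1566716199²
eq2−eq1, eq2−eq3 (x²,y² cancel):
  2.968·x + 8.388·y = 406.365381
  73.678·x − 41.750·y = 2236.587771
det = 2.968·-41.750 − 8.388·73.678 = -741.925064
x = (406.365381·-41.750 − 8.388·2236.587771) / -741.925064 = 48.153452
y = (2.968·2236.587771 − 406.365381·73.678) / -741.925064 = 31.407479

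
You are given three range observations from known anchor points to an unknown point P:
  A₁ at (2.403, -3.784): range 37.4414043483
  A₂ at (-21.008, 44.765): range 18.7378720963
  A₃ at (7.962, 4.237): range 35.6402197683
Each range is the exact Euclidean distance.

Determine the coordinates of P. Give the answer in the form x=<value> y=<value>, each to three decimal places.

x=-20.229 y=26.043

eq1: (x − 2.403)² + (y + 3.784)² = 37.4414043483²
eq2: (x + 21.008)² + (y − 44.765)² = 18.7378720963²
eq3: (x − 7.962)² + (y − 4.237)² = 35.6402197683²
eq3−eq2, eq3−eq1 (x²,y² cancel):
  -57.940·x + 81.056·y = 3283.013090
  -11.118·x − 16.042·y = -192.886042
det = -57.940·-16.042 − 81.056·-11.118 = 1830.654088
x = (3283.013090·-16.042 − 81.056·-192.886042) / 1830.654088 = -20.228576
y = (-57.940·-192.886042 − 3283.013090·-11.118) / 1830.654088 = 26.043345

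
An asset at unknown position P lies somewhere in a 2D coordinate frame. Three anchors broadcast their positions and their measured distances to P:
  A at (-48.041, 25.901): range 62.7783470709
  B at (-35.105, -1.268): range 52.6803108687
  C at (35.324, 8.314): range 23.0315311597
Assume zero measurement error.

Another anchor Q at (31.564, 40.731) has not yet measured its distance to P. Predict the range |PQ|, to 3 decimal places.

eq1: (x + 48.041)² + (y − 25.901)² = 62.7783470709²
eq2: (x + 35.105)² + (y + 1.268)² = 52.6803108687²
eq3: (x − 35.324)² + (y − 8.314)² = 23.0315311597²
eq2−eq3, eq2−eq1 (x²,y² cancel):
  140.858·x + 19.164·y = 2327.702449
  -25.872·x + 54.338·y = 578.924925
det = 140.858·54.338 − 19.164·-25.872 = 8149.753012
x = (2327.702449·54.338 − 19.164·578.924925) / 8149.753012 = 14.158488
y = (140.858·578.924925 − 2327.702449·-25.872) / 8149.753012 = 17.395438
|P − Q| = √((14.158488 − 31.564)² + (17.395438 − 40.731)²) = 29.111858

29.112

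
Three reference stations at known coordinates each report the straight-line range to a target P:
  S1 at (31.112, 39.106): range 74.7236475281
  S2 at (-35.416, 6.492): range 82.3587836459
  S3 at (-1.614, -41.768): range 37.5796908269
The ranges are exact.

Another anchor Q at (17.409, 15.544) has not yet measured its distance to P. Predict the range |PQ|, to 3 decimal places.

54.127

eq1: (x − 31.112)² + (y − 39.106)² = 74.7236475281²
eq2: (x + 35.416)² + (y − 6.492)² = 82.3587836459²
eq3: (x + 1.614)² + (y + 41.768)² = 37.5796908269²
eq2−eq3, eq2−eq1 (x²,y² cancel):
  67.604·x − 96.520·y = 5821.467781
  133.056·x + 65.228·y = 2400.142404
det = 67.604·65.228 − -96.520·133.056 = 17252.238832
x = (5821.467781·65.228 − -96.520·2400.142404) / 17252.238832 = 35.437977
y = (67.604·2400.142404 − 5821.467781·133.056) / 17252.238832 = -35.492321
|P − Q| = √((35.437977 − 17.409)² + (-35.492321 − 15.544)²) = 54.127165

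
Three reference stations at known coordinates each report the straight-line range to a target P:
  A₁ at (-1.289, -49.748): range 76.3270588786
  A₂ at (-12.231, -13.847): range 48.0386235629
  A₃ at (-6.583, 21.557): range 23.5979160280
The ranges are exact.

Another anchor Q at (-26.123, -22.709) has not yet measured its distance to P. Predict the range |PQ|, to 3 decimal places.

63.756

eq1: (x + 1.289)² + (y + 49.748)² = 76.3270588786²
eq2: (x + 12.231)² + (y + 13.847)² = 48.0386235629²
eq3: (x + 6.583)² + (y − 21.557)² = 23.5979160280²
eq2−eq3, eq2−eq1 (x²,y² cancel):
  11.296·x + 70.808·y = 1917.551081
  21.884·x − 71.802·y = -1382.922308
det = 11.296·-71.802 − 70.808·21.884 = -2360.637664
x = (1917.551081·-71.802 − 70.808·-1382.922308) / -2360.637664 = 16.843771
y = (11.296·-1382.922308 − 1917.551081·21.884) / -2360.637664 = 24.393908
|P − Q| = √((16.843771 − -26.123)² + (24.393908 − -22.709)²) = 63.755999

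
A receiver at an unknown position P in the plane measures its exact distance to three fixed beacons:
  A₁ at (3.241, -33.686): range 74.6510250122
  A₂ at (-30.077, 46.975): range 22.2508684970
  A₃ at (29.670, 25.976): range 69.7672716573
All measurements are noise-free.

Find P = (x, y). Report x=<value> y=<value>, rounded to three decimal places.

eq1: (x − 3.241)² + (y + 33.686)² = 74.6510250122²
eq2: (x + 30.077)² + (y − 46.975)² = 22.2508684970²
eq3: (x − 29.670)² + (y − 25.976)² = 69.7672716573²
eq2−eq1, eq2−eq3 (x²,y² cancel):
  66.636·x − 161.322·y = -7043.700263
  119.494·x − 41.998·y = -5928.586124
det = 66.636·-41.998 − -161.322·119.494 = 16478.432340
x = (-7043.700263·-41.998 − -161.322·-5928.586124) / 16478.432340 = -40.088161
y = (66.636·-5928.586124 − -7043.700263·119.494) / 16478.432340 = 27.103467

x=-40.088 y=27.103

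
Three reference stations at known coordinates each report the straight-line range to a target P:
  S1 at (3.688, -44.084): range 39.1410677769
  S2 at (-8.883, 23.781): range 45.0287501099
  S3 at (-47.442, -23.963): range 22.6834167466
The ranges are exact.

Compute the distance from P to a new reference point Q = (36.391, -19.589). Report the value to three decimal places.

61.952

eq1: (x − 3.688)² + (y + 44.084)² = 39.1410677769²
eq2: (x + 8.883)² + (y − 23.781)² = 45.0287501099²
eq3: (x + 47.442)² + (y + 23.963)² = 22.6834167466²
eq2−eq3, eq2−eq1 (x²,y² cancel):
  -77.118·x − 95.488·y = 3693.576024
  25.142·x − 135.730·y = 1808.121900
det = -77.118·-135.730 − -95.488·25.142 = 12867.985436
x = (3693.576024·-135.730 − -95.488·1808.121900) / 12867.985436 = -25.542081
y = (-77.118·1808.121900 − 3693.576024·25.142) / 12867.985436 = -18.052758
|P − Q| = √((-25.542081 − 36.391)² + (-18.052758 − -19.589)²) = 61.952131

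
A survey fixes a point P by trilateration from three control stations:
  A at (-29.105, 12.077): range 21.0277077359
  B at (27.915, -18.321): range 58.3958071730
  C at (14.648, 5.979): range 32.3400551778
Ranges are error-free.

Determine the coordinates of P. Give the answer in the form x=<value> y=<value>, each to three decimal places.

x=-11.998 y=24.305

eq1: (x + 29.105)² + (y − 12.077)² = 21.0277077359²
eq2: (x − 27.915)² + (y + 18.321)² = 58.3958071730²
eq3: (x − 14.648)² + (y − 5.979)² = 32.3400551778²
eq1−eq2, eq1−eq3 (x²,y² cancel):
  114.040·x − 60.796·y = -2845.954491
  87.506·x − 12.196·y = -1346.357285
det = 114.040·-12.196 − -60.796·87.506 = 3929.182936
x = (-2845.954491·-12.196 − -60.796·-1346.357285) / 3929.182936 = -11.998392
y = (114.040·-1346.357285 − -2845.954491·87.506) / 3929.182936 = 24.305183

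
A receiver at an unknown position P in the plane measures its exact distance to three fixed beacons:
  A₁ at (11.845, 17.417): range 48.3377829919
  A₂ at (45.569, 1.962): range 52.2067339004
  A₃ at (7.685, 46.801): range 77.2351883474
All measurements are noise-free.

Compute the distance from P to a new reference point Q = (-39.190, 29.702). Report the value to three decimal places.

74.328

eq1: (x − 11.845)² + (y − 17.417)² = 48.3377829919²
eq2: (x − 45.569)² + (y − 1.962)² = 52.2067339004²
eq3: (x − 7.685)² + (y − 46.801)² = 77.2351883474²
eq2−eq3, eq2−eq1 (x²,y² cancel):
  -75.768·x + 89.678·y = -3070.721634
  -67.448·x + 30.910·y = -1247.725491
det = -75.768·30.910 − 89.678·-67.448 = 3706.612864
x = (-3070.721634·30.910 − 89.678·-1247.725491) / 3706.612864 = 4.580333
y = (-75.768·-1247.725491 − -3070.721634·-67.448) / 3706.612864 = -30.371763
|P − Q| = √((4.580333 − -39.190)² + (-30.371763 − 29.702)²) = 74.328319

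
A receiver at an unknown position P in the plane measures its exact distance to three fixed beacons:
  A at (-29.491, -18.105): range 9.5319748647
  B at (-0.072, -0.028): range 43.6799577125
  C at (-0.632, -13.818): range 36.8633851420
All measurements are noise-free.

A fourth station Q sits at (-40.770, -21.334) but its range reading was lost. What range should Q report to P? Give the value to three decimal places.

6.552

eq1: (x + 29.491)² + (y + 18.105)² = 9.5319748647²
eq2: (x + 0.072)² + (y + 0.028)² = 43.6799577125²
eq3: (x + 0.632)² + (y + 13.818)² = 36.8633851420²
eq1−eq2, eq1−eq3 (x²,y² cancel):
  58.838·x + 36.154·y = -3014.584299
  57.718·x + 8.574·y = -2274.224177
det = 58.838·8.574 − 36.154·57.718 = -1582.259560
x = (-3014.584299·8.574 − 36.154·-2274.224177) / -1582.259560 = -35.629587
y = (58.838·-2274.224177 − -3014.584299·57.718) / -1582.259560 = -25.397208
|P − Q| = √((-35.629587 − -40.770)² + (-25.397208 − -21.334)²) = 6.552366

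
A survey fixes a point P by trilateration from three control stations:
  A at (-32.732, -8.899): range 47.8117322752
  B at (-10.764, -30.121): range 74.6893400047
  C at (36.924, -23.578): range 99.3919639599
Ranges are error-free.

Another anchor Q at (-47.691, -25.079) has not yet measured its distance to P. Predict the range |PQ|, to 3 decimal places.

63.643

eq1: (x + 32.732)² + (y + 8.899)² = 47.8117322752²
eq2: (x + 10.764)² + (y + 30.121)² = 74.6893400047²
eq3: (x − 36.924)² + (y + 23.578)² = 99.3919639599²
eq2−eq3, eq2−eq1 (x²,y² cancel):
  95.376·x + 13.086·y = -3404.099466
  -43.936·x + 42.444·y = 3419.973455
det = 95.376·42.444 − 13.086·-43.936 = 4623.085440
x = (-3404.099466·42.444 − 13.086·3419.973455) / 4623.085440 = -40.933133
y = (95.376·3419.973455 − -3404.099466·-43.936) / 4623.085440 = 38.204112
|P − Q| = √((-40.933133 − -47.691)² + (38.204112 − -25.079)²) = 63.642918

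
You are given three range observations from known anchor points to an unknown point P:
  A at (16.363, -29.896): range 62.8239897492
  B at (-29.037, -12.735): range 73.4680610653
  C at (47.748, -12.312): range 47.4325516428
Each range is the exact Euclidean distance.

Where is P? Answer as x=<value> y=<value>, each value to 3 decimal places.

eq1: (x − 16.363)² + (y + 29.896)² = 62.8239897492²
eq2: (x + 29.037)² + (y + 12.735)² = 73.4680610653²
eq3: (x − 47.748)² + (y + 12.312)² = 47.4325516428²
eq2−eq1, eq2−eq3 (x²,y² cancel):
  90.800·x − 34.322·y = 1606.893300
  153.570·x + 0.846·y = 4573.838295
det = 90.800·0.846 − -34.322·153.570 = 5347.646340
x = (1606.893300·0.846 − -34.322·4573.838295) / 5347.646340 = 29.609795
y = (90.800·4573.838295 − 1606.893300·153.570) / 5347.646340 = 31.515531

x=29.610 y=31.516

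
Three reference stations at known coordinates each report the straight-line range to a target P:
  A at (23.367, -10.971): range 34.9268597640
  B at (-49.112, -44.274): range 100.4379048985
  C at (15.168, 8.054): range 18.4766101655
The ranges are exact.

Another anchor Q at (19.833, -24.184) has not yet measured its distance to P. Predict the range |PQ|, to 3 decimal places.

eq1: (x − 23.367)² + (y + 10.971)² = 34.9268597640²
eq2: (x + 49.112)² + (y + 44.274)² = 100.4379048985²
eq3: (x − 15.168)² + (y − 8.054)² = 18.4766101655²
eq3−eq1, eq3−eq2 (x²,y² cancel):
  16.398·x − 38.050·y = -507.056020
  -128.560·x − 104.656·y = -5669.147137
det = 16.398·-104.656 − -38.050·-128.560 = -6607.857088
x = (-507.056020·-104.656 − -38.050·-5669.147137) / -6607.857088 = 24.613818
y = (16.398·-5669.147137 − -507.056020·-128.560) / -6607.857088 = 23.933598
|P − Q| = √((24.613818 − 19.833)² + (23.933598 − -24.184)²) = 48.354519

48.355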